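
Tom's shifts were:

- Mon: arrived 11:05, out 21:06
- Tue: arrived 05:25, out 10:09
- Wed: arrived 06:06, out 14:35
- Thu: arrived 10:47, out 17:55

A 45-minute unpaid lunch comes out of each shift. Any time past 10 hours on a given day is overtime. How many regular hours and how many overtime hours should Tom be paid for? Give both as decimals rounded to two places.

Mon: 11:05–21:06 = 10 h 1 min; less 45 min break → 9 h 16 min
Tue: 05:25–10:09 = 4 h 44 min; less 45 min break → 3 h 59 min
Wed: 06:06–14:35 = 8 h 29 min; less 45 min break → 7 h 44 min
Thu: 10:47–17:55 = 7 h 8 min; less 45 min break → 6 h 23 min
Mon reg 9 h 16 min / OT 0 h 0 min; Tue reg 3 h 59 min / OT 0 h 0 min; Wed reg 7 h 44 min / OT 0 h 0 min; Thu reg 6 h 23 min / OT 0 h 0 min.
Totals: regular 27 h 22 min, overtime 0 h 0 min.

Regular 27.37 hours, overtime 0.00 hours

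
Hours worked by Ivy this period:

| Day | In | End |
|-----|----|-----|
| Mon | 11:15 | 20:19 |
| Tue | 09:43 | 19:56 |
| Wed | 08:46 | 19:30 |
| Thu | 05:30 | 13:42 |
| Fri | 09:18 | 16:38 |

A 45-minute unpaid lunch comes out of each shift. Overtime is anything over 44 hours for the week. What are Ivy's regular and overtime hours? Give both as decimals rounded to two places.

Regular 41.80 hours, overtime 0.00 hours

Mon: 11:15–20:19 = 9 h 4 min; less 45 min break → 8 h 19 min
Tue: 09:43–19:56 = 10 h 13 min; less 45 min break → 9 h 28 min
Wed: 08:46–19:30 = 10 h 44 min; less 45 min break → 9 h 59 min
Thu: 05:30–13:42 = 8 h 12 min; less 45 min break → 7 h 27 min
Fri: 09:18–16:38 = 7 h 20 min; less 45 min break → 6 h 35 min
Total worked: 41 h 48 min = 41.80 h.
Threshold 44 h → overtime 0 h 0 min, regular 41 h 48 min.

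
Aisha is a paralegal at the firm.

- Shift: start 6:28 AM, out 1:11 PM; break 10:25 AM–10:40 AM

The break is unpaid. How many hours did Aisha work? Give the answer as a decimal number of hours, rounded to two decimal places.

Shift: 6:28 AM–1:11 PM = 6 h 43 min; less 15 min break → 6 h 28 min

6.47 hours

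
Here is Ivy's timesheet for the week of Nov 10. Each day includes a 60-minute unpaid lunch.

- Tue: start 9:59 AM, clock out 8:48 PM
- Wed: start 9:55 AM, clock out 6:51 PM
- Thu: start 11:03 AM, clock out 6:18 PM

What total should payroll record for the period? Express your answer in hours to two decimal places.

24.00 hours

Tue: 9:59 AM–8:48 PM = 10 h 49 min; less 60 min break → 9 h 49 min
Wed: 9:55 AM–6:51 PM = 8 h 56 min; less 60 min break → 7 h 56 min
Thu: 11:03 AM–6:18 PM = 7 h 15 min; less 60 min break → 6 h 15 min
Total: 9 h 49 min + 7 h 56 min + 6 h 15 min = 24 h 0 min.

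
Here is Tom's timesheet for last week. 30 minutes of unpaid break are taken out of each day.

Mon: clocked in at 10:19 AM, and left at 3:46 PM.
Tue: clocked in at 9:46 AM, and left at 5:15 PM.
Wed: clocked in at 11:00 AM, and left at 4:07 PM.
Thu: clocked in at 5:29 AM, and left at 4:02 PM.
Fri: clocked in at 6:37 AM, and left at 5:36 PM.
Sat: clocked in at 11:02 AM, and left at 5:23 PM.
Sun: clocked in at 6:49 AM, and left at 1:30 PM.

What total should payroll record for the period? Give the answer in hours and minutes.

Mon: 10:19 AM–3:46 PM = 5 h 27 min; less 30 min break → 4 h 57 min
Tue: 9:46 AM–5:15 PM = 7 h 29 min; less 30 min break → 6 h 59 min
Wed: 11:00 AM–4:07 PM = 5 h 7 min; less 30 min break → 4 h 37 min
Thu: 5:29 AM–4:02 PM = 10 h 33 min; less 30 min break → 10 h 3 min
Fri: 6:37 AM–5:36 PM = 10 h 59 min; less 30 min break → 10 h 29 min
Sat: 11:02 AM–5:23 PM = 6 h 21 min; less 30 min break → 5 h 51 min
Sun: 6:49 AM–1:30 PM = 6 h 41 min; less 30 min break → 6 h 11 min
Total: 4 h 57 min + 6 h 59 min + 4 h 37 min + 10 h 3 min + 10 h 29 min + 5 h 51 min + 6 h 11 min = 49 h 7 min.

49 h 7 min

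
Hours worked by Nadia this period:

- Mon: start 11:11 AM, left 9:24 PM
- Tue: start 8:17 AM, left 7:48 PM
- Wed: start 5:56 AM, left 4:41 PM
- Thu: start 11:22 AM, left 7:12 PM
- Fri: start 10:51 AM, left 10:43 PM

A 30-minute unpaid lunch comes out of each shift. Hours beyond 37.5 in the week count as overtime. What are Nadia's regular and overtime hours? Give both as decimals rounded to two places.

Regular 37.50 hours, overtime 12.18 hours

Mon: 11:11 AM–9:24 PM = 10 h 13 min; less 30 min break → 9 h 43 min
Tue: 8:17 AM–7:48 PM = 11 h 31 min; less 30 min break → 11 h 1 min
Wed: 5:56 AM–4:41 PM = 10 h 45 min; less 30 min break → 10 h 15 min
Thu: 11:22 AM–7:12 PM = 7 h 50 min; less 30 min break → 7 h 20 min
Fri: 10:51 AM–10:43 PM = 11 h 52 min; less 30 min break → 11 h 22 min
Total worked: 49 h 41 min = 49.68 h.
Threshold 37.5 h → overtime 12 h 11 min, regular 37 h 30 min.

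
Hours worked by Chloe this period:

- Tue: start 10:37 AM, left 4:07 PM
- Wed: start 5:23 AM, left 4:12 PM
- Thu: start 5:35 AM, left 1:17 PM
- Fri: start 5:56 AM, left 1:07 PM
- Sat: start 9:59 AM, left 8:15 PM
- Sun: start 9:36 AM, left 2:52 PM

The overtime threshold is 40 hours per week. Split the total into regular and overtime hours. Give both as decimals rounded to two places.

Tue: 10:37 AM–4:07 PM = 5 h 30 min
Wed: 5:23 AM–4:12 PM = 10 h 49 min
Thu: 5:35 AM–1:17 PM = 7 h 42 min
Fri: 5:56 AM–1:07 PM = 7 h 11 min
Sat: 9:59 AM–8:15 PM = 10 h 16 min
Sun: 9:36 AM–2:52 PM = 5 h 16 min
Total worked: 46 h 44 min = 46.73 h.
Threshold 40 h → overtime 6 h 44 min, regular 40 h 0 min.

Regular 40.00 hours, overtime 6.73 hours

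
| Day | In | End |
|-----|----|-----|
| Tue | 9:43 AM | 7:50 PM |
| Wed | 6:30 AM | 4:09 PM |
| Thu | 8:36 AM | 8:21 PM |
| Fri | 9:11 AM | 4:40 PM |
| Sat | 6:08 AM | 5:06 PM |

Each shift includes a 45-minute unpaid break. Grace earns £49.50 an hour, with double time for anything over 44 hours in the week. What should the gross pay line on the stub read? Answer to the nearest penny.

£2397.45

Tue: 9:43 AM–7:50 PM = 10 h 7 min; less 45 min break → 9 h 22 min
Wed: 6:30 AM–4:09 PM = 9 h 39 min; less 45 min break → 8 h 54 min
Thu: 8:36 AM–8:21 PM = 11 h 45 min; less 45 min break → 11 h 0 min
Fri: 9:11 AM–4:40 PM = 7 h 29 min; less 45 min break → 6 h 44 min
Sat: 6:08 AM–5:06 PM = 10 h 58 min; less 45 min break → 10 h 13 min
Total worked: 46 h 13 min = 2773 min.
Regular 44 h 0 min = 2640 min at £49.50/h; overtime 2 h 13 min = 133 min at £99.00/h.
Pay = (2640 × £49.50 + 133 × £99.00) ÷ 60 = £2397.45.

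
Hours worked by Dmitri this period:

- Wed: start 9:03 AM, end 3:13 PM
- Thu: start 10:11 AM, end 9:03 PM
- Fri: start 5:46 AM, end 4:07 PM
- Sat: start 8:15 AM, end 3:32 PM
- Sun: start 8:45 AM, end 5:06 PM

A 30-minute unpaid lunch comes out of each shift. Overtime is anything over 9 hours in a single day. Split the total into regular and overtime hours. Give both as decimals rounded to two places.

Wed: 9:03 AM–3:13 PM = 6 h 10 min; less 30 min break → 5 h 40 min
Thu: 10:11 AM–9:03 PM = 10 h 52 min; less 30 min break → 10 h 22 min
Fri: 5:46 AM–4:07 PM = 10 h 21 min; less 30 min break → 9 h 51 min
Sat: 8:15 AM–3:32 PM = 7 h 17 min; less 30 min break → 6 h 47 min
Sun: 8:45 AM–5:06 PM = 8 h 21 min; less 30 min break → 7 h 51 min
Wed reg 5 h 40 min / OT 0 h 0 min; Thu reg 9 h 0 min / OT 1 h 22 min; Fri reg 9 h 0 min / OT 0 h 51 min; Sat reg 6 h 47 min / OT 0 h 0 min; Sun reg 7 h 51 min / OT 0 h 0 min.
Totals: regular 38 h 18 min, overtime 2 h 13 min.

Regular 38.30 hours, overtime 2.22 hours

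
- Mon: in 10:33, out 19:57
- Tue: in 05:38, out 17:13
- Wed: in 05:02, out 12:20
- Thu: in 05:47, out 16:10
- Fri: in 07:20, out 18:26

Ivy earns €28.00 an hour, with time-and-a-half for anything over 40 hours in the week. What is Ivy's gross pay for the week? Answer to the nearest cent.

Mon: 10:33–19:57 = 9 h 24 min
Tue: 05:38–17:13 = 11 h 35 min
Wed: 05:02–12:20 = 7 h 18 min
Thu: 05:47–16:10 = 10 h 23 min
Fri: 07:20–18:26 = 11 h 6 min
Total worked: 49 h 46 min = 2986 min.
Regular 40 h 0 min = 2400 min at €28.00/h; overtime 9 h 46 min = 586 min at €42.00/h.
Pay = (2400 × €28.00 + 586 × €42.00) ÷ 60 = €1530.20.

€1530.20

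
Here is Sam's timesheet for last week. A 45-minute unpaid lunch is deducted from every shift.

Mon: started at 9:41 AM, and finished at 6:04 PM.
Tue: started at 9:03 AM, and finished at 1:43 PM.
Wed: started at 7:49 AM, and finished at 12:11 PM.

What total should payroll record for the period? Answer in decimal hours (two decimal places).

15.17 hours

Mon: 9:41 AM–6:04 PM = 8 h 23 min; less 45 min break → 7 h 38 min
Tue: 9:03 AM–1:43 PM = 4 h 40 min; less 45 min break → 3 h 55 min
Wed: 7:49 AM–12:11 PM = 4 h 22 min; less 45 min break → 3 h 37 min
Total: 7 h 38 min + 3 h 55 min + 3 h 37 min = 15 h 10 min.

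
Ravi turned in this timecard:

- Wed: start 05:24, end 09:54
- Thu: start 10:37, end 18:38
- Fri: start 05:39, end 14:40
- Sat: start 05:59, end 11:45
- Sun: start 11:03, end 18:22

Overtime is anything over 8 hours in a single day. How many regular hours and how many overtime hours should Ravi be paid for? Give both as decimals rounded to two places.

Wed: 05:24–09:54 = 4 h 30 min
Thu: 10:37–18:38 = 8 h 1 min
Fri: 05:39–14:40 = 9 h 1 min
Sat: 05:59–11:45 = 5 h 46 min
Sun: 11:03–18:22 = 7 h 19 min
Wed reg 4 h 30 min / OT 0 h 0 min; Thu reg 8 h 0 min / OT 0 h 1 min; Fri reg 8 h 0 min / OT 1 h 1 min; Sat reg 5 h 46 min / OT 0 h 0 min; Sun reg 7 h 19 min / OT 0 h 0 min.
Totals: regular 33 h 35 min, overtime 1 h 2 min.

Regular 33.58 hours, overtime 1.03 hours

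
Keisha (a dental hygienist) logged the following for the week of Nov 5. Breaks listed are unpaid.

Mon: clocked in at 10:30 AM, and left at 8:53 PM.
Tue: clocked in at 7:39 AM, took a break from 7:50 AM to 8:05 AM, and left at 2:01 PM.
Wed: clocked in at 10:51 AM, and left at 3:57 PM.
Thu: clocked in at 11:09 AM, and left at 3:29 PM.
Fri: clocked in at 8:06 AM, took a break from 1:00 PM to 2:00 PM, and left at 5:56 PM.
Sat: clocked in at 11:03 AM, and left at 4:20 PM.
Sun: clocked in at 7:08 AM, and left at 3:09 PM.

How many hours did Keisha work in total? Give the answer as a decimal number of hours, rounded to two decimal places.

Mon: 10:30 AM–8:53 PM = 10 h 23 min
Tue: 7:39 AM–2:01 PM = 6 h 22 min; less 15 min break → 6 h 7 min
Wed: 10:51 AM–3:57 PM = 5 h 6 min
Thu: 11:09 AM–3:29 PM = 4 h 20 min
Fri: 8:06 AM–5:56 PM = 9 h 50 min; less 60 min break → 8 h 50 min
Sat: 11:03 AM–4:20 PM = 5 h 17 min
Sun: 7:08 AM–3:09 PM = 8 h 1 min
Total: 10 h 23 min + 6 h 7 min + 5 h 6 min + 4 h 20 min + 8 h 50 min + 5 h 17 min + 8 h 1 min = 48 h 4 min.

48.07 hours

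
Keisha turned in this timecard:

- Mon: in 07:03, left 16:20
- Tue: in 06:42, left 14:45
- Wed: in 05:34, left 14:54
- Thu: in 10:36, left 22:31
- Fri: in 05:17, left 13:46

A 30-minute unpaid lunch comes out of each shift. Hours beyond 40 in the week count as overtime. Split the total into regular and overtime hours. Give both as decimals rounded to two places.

Mon: 07:03–16:20 = 9 h 17 min; less 30 min break → 8 h 47 min
Tue: 06:42–14:45 = 8 h 3 min; less 30 min break → 7 h 33 min
Wed: 05:34–14:54 = 9 h 20 min; less 30 min break → 8 h 50 min
Thu: 10:36–22:31 = 11 h 55 min; less 30 min break → 11 h 25 min
Fri: 05:17–13:46 = 8 h 29 min; less 30 min break → 7 h 59 min
Total worked: 44 h 34 min = 44.57 h.
Threshold 40 h → overtime 4 h 34 min, regular 40 h 0 min.

Regular 40.00 hours, overtime 4.57 hours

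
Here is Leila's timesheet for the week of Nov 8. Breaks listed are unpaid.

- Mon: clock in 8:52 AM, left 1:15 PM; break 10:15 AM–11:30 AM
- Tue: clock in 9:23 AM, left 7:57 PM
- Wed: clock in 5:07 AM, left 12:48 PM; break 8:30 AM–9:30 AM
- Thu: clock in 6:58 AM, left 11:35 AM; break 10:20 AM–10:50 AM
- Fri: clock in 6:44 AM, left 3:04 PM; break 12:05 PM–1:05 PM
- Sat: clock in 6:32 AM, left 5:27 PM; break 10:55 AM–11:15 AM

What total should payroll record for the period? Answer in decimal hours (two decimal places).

Mon: 8:52 AM–1:15 PM = 4 h 23 min; less 75 min break → 3 h 8 min
Tue: 9:23 AM–7:57 PM = 10 h 34 min
Wed: 5:07 AM–12:48 PM = 7 h 41 min; less 60 min break → 6 h 41 min
Thu: 6:58 AM–11:35 AM = 4 h 37 min; less 30 min break → 4 h 7 min
Fri: 6:44 AM–3:04 PM = 8 h 20 min; less 60 min break → 7 h 20 min
Sat: 6:32 AM–5:27 PM = 10 h 55 min; less 20 min break → 10 h 35 min
Total: 3 h 8 min + 10 h 34 min + 6 h 41 min + 4 h 7 min + 7 h 20 min + 10 h 35 min = 42 h 25 min.

42.42 hours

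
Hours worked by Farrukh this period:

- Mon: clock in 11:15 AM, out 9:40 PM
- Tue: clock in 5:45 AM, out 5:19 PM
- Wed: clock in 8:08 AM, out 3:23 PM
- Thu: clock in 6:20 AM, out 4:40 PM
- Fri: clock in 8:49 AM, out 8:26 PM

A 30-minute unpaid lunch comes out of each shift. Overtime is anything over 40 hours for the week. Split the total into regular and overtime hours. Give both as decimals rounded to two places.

Mon: 11:15 AM–9:40 PM = 10 h 25 min; less 30 min break → 9 h 55 min
Tue: 5:45 AM–5:19 PM = 11 h 34 min; less 30 min break → 11 h 4 min
Wed: 8:08 AM–3:23 PM = 7 h 15 min; less 30 min break → 6 h 45 min
Thu: 6:20 AM–4:40 PM = 10 h 20 min; less 30 min break → 9 h 50 min
Fri: 8:49 AM–8:26 PM = 11 h 37 min; less 30 min break → 11 h 7 min
Total worked: 48 h 41 min = 48.68 h.
Threshold 40 h → overtime 8 h 41 min, regular 40 h 0 min.

Regular 40.00 hours, overtime 8.68 hours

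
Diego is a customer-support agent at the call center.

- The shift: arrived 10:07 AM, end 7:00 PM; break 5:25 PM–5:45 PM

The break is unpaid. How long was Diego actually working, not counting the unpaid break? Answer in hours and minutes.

The shift: 10:07 AM–7:00 PM = 8 h 53 min; less 20 min break → 8 h 33 min

8 h 33 min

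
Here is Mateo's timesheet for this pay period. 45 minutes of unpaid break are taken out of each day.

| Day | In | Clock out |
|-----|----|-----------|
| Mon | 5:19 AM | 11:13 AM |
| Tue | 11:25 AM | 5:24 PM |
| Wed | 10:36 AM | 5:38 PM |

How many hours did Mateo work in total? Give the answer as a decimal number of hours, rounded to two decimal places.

16.67 hours

Mon: 5:19 AM–11:13 AM = 5 h 54 min; less 45 min break → 5 h 9 min
Tue: 11:25 AM–5:24 PM = 5 h 59 min; less 45 min break → 5 h 14 min
Wed: 10:36 AM–5:38 PM = 7 h 2 min; less 45 min break → 6 h 17 min
Total: 5 h 9 min + 5 h 14 min + 6 h 17 min = 16 h 40 min.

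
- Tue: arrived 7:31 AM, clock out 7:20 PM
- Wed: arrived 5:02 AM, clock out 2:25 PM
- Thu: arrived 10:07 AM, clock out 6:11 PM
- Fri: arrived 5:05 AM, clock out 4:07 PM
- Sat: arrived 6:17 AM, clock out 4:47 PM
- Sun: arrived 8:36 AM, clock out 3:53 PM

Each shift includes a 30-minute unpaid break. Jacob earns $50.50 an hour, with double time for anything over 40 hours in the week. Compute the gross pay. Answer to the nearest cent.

$3543.42

Tue: 7:31 AM–7:20 PM = 11 h 49 min; less 30 min break → 11 h 19 min
Wed: 5:02 AM–2:25 PM = 9 h 23 min; less 30 min break → 8 h 53 min
Thu: 10:07 AM–6:11 PM = 8 h 4 min; less 30 min break → 7 h 34 min
Fri: 5:05 AM–4:07 PM = 11 h 2 min; less 30 min break → 10 h 32 min
Sat: 6:17 AM–4:47 PM = 10 h 30 min; less 30 min break → 10 h 0 min
Sun: 8:36 AM–3:53 PM = 7 h 17 min; less 30 min break → 6 h 47 min
Total worked: 55 h 5 min = 3305 min.
Regular 40 h 0 min = 2400 min at $50.50/h; overtime 15 h 5 min = 905 min at $101.00/h.
Pay = (2400 × $50.50 + 905 × $101.00) ÷ 60 = $3543.42.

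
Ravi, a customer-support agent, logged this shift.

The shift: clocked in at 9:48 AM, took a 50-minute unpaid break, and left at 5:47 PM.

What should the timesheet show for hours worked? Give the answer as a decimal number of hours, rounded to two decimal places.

The shift: 9:48 AM–5:47 PM = 7 h 59 min; less 50 min break → 7 h 9 min

7.15 hours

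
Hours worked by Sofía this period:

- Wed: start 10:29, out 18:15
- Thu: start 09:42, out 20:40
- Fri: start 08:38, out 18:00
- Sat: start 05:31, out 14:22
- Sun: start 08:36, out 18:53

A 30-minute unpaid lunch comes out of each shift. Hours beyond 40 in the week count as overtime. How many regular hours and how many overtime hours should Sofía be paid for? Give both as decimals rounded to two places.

Wed: 10:29–18:15 = 7 h 46 min; less 30 min break → 7 h 16 min
Thu: 09:42–20:40 = 10 h 58 min; less 30 min break → 10 h 28 min
Fri: 08:38–18:00 = 9 h 22 min; less 30 min break → 8 h 52 min
Sat: 05:31–14:22 = 8 h 51 min; less 30 min break → 8 h 21 min
Sun: 08:36–18:53 = 10 h 17 min; less 30 min break → 9 h 47 min
Total worked: 44 h 44 min = 44.73 h.
Threshold 40 h → overtime 4 h 44 min, regular 40 h 0 min.

Regular 40.00 hours, overtime 4.73 hours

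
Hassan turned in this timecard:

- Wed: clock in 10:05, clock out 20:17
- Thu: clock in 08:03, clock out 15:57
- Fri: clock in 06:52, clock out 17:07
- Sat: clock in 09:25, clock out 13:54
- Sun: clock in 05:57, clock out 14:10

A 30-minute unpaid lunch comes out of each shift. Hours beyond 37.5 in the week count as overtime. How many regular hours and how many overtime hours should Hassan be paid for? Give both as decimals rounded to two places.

Wed: 10:05–20:17 = 10 h 12 min; less 30 min break → 9 h 42 min
Thu: 08:03–15:57 = 7 h 54 min; less 30 min break → 7 h 24 min
Fri: 06:52–17:07 = 10 h 15 min; less 30 min break → 9 h 45 min
Sat: 09:25–13:54 = 4 h 29 min; less 30 min break → 3 h 59 min
Sun: 05:57–14:10 = 8 h 13 min; less 30 min break → 7 h 43 min
Total worked: 38 h 33 min = 38.55 h.
Threshold 37.5 h → overtime 1 h 3 min, regular 37 h 30 min.

Regular 37.50 hours, overtime 1.05 hours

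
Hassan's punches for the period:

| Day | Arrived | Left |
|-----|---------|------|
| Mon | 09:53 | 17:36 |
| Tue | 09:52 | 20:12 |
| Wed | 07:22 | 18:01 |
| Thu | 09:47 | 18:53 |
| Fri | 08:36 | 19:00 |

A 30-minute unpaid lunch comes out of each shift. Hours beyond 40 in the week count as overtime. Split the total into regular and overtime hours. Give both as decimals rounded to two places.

Mon: 09:53–17:36 = 7 h 43 min; less 30 min break → 7 h 13 min
Tue: 09:52–20:12 = 10 h 20 min; less 30 min break → 9 h 50 min
Wed: 07:22–18:01 = 10 h 39 min; less 30 min break → 10 h 9 min
Thu: 09:47–18:53 = 9 h 6 min; less 30 min break → 8 h 36 min
Fri: 08:36–19:00 = 10 h 24 min; less 30 min break → 9 h 54 min
Total worked: 45 h 42 min = 45.70 h.
Threshold 40 h → overtime 5 h 42 min, regular 40 h 0 min.

Regular 40.00 hours, overtime 5.70 hours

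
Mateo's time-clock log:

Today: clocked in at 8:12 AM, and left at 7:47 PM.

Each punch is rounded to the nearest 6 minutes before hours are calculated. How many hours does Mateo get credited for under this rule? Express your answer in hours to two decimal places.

Today: in 8:12 AM→8:12 AM, out 7:47 PM→7:48 PM; 11 h 36 min

11.60 hours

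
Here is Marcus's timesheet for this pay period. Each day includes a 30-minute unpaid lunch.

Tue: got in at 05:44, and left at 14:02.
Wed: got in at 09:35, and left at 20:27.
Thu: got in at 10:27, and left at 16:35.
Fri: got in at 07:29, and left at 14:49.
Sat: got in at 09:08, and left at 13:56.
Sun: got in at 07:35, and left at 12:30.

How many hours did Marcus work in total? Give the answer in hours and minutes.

39 h 21 min

Tue: 05:44–14:02 = 8 h 18 min; less 30 min break → 7 h 48 min
Wed: 09:35–20:27 = 10 h 52 min; less 30 min break → 10 h 22 min
Thu: 10:27–16:35 = 6 h 8 min; less 30 min break → 5 h 38 min
Fri: 07:29–14:49 = 7 h 20 min; less 30 min break → 6 h 50 min
Sat: 09:08–13:56 = 4 h 48 min; less 30 min break → 4 h 18 min
Sun: 07:35–12:30 = 4 h 55 min; less 30 min break → 4 h 25 min
Total: 7 h 48 min + 10 h 22 min + 5 h 38 min + 6 h 50 min + 4 h 18 min + 4 h 25 min = 39 h 21 min.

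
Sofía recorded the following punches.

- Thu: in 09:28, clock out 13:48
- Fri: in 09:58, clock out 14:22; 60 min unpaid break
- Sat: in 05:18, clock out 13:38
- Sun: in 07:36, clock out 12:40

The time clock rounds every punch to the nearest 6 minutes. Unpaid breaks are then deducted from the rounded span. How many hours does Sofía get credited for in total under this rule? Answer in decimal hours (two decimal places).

21.10 hours

Thu: in 09:28→09:30, out 13:48→13:48; 4 h 18 min
Fri: in 09:58→10:00, out 14:22→14:24; 4 h 24 min − 60 min = 3 h 24 min
Sat: in 05:18→05:18, out 13:38→13:36; 8 h 18 min
Sun: in 07:36→07:36, out 12:40→12:42; 5 h 6 min
Total credited: 21 h 6 min.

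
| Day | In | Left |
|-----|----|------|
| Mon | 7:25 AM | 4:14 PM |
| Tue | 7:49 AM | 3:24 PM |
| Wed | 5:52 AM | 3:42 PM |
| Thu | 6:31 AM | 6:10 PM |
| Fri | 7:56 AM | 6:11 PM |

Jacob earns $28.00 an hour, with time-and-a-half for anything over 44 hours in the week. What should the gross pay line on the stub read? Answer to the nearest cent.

Mon: 7:25 AM–4:14 PM = 8 h 49 min
Tue: 7:49 AM–3:24 PM = 7 h 35 min
Wed: 5:52 AM–3:42 PM = 9 h 50 min
Thu: 6:31 AM–6:10 PM = 11 h 39 min
Fri: 7:56 AM–6:11 PM = 10 h 15 min
Total worked: 48 h 8 min = 2888 min.
Regular 44 h 0 min = 2640 min at $28.00/h; overtime 4 h 8 min = 248 min at $42.00/h.
Pay = (2640 × $28.00 + 248 × $42.00) ÷ 60 = $1405.60.

$1405.60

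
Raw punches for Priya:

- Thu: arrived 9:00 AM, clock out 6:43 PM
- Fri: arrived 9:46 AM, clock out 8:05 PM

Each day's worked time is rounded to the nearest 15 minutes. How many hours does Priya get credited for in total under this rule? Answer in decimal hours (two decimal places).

20.00 hours

Thu: 9:00 AM–6:43 PM = 9 h 43 min → rounds to 9 h 45 min
Fri: 9:46 AM–8:05 PM = 10 h 19 min → rounds to 10 h 15 min
Total credited: 20 h 0 min.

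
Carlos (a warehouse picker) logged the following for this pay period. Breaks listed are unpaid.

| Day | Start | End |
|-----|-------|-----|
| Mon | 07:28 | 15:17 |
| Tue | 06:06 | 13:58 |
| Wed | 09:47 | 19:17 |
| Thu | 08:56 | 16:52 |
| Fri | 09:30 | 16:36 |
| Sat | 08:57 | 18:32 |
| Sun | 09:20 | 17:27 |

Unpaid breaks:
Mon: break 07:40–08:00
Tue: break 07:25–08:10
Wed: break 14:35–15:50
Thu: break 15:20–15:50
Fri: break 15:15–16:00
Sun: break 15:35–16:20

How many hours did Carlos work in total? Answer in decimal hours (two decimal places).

53.58 hours

Mon: 07:28–15:17 = 7 h 49 min; less 20 min break → 7 h 29 min
Tue: 06:06–13:58 = 7 h 52 min; less 45 min break → 7 h 7 min
Wed: 09:47–19:17 = 9 h 30 min; less 75 min break → 8 h 15 min
Thu: 08:56–16:52 = 7 h 56 min; less 30 min break → 7 h 26 min
Fri: 09:30–16:36 = 7 h 6 min; less 45 min break → 6 h 21 min
Sat: 08:57–18:32 = 9 h 35 min
Sun: 09:20–17:27 = 8 h 7 min; less 45 min break → 7 h 22 min
Total: 7 h 29 min + 7 h 7 min + 8 h 15 min + 7 h 26 min + 6 h 21 min + 9 h 35 min + 7 h 22 min = 53 h 35 min.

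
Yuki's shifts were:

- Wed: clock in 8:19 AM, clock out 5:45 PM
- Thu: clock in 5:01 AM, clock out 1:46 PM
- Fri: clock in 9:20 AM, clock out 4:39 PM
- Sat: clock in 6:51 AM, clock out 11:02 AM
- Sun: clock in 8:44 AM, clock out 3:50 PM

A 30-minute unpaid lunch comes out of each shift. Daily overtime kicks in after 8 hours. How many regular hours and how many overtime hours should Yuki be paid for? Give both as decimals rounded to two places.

Regular 33.10 hours, overtime 1.18 hours

Wed: 8:19 AM–5:45 PM = 9 h 26 min; less 30 min break → 8 h 56 min
Thu: 5:01 AM–1:46 PM = 8 h 45 min; less 30 min break → 8 h 15 min
Fri: 9:20 AM–4:39 PM = 7 h 19 min; less 30 min break → 6 h 49 min
Sat: 6:51 AM–11:02 AM = 4 h 11 min; less 30 min break → 3 h 41 min
Sun: 8:44 AM–3:50 PM = 7 h 6 min; less 30 min break → 6 h 36 min
Wed reg 8 h 0 min / OT 0 h 56 min; Thu reg 8 h 0 min / OT 0 h 15 min; Fri reg 6 h 49 min / OT 0 h 0 min; Sat reg 3 h 41 min / OT 0 h 0 min; Sun reg 6 h 36 min / OT 0 h 0 min.
Totals: regular 33 h 6 min, overtime 1 h 11 min.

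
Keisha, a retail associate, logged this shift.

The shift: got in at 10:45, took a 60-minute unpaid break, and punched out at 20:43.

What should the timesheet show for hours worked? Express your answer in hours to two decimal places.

The shift: 10:45–20:43 = 9 h 58 min; less 60 min break → 8 h 58 min

8.97 hours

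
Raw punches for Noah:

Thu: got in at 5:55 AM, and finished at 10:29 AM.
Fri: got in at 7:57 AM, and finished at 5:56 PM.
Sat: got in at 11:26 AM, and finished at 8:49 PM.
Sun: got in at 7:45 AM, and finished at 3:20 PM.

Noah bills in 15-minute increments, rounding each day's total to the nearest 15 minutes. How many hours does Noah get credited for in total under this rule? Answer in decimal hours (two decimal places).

Thu: 5:55 AM–10:29 AM = 4 h 34 min → rounds to 4 h 30 min
Fri: 7:57 AM–5:56 PM = 9 h 59 min → rounds to 10 h 0 min
Sat: 11:26 AM–8:49 PM = 9 h 23 min → rounds to 9 h 30 min
Sun: 7:45 AM–3:20 PM = 7 h 35 min → rounds to 7 h 30 min
Total credited: 31 h 30 min.

31.50 hours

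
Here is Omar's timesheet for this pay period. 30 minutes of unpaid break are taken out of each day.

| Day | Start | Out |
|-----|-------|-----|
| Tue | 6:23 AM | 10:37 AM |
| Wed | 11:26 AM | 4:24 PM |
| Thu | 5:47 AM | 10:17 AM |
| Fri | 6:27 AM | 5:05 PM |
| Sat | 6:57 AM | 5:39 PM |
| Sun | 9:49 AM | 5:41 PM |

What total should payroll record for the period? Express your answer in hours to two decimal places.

Tue: 6:23 AM–10:37 AM = 4 h 14 min; less 30 min break → 3 h 44 min
Wed: 11:26 AM–4:24 PM = 4 h 58 min; less 30 min break → 4 h 28 min
Thu: 5:47 AM–10:17 AM = 4 h 30 min; less 30 min break → 4 h 0 min
Fri: 6:27 AM–5:05 PM = 10 h 38 min; less 30 min break → 10 h 8 min
Sat: 6:57 AM–5:39 PM = 10 h 42 min; less 30 min break → 10 h 12 min
Sun: 9:49 AM–5:41 PM = 7 h 52 min; less 30 min break → 7 h 22 min
Total: 3 h 44 min + 4 h 28 min + 4 h 0 min + 10 h 8 min + 10 h 12 min + 7 h 22 min = 39 h 54 min.

39.90 hours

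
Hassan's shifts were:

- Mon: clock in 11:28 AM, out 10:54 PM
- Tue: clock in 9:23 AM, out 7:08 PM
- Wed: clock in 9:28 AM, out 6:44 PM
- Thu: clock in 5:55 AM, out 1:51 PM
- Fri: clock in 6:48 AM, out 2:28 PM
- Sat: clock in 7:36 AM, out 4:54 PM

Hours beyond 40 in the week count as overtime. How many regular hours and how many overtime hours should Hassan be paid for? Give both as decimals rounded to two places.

Mon: 11:28 AM–10:54 PM = 11 h 26 min
Tue: 9:23 AM–7:08 PM = 9 h 45 min
Wed: 9:28 AM–6:44 PM = 9 h 16 min
Thu: 5:55 AM–1:51 PM = 7 h 56 min
Fri: 6:48 AM–2:28 PM = 7 h 40 min
Sat: 7:36 AM–4:54 PM = 9 h 18 min
Total worked: 55 h 21 min = 55.35 h.
Threshold 40 h → overtime 15 h 21 min, regular 40 h 0 min.

Regular 40.00 hours, overtime 15.35 hours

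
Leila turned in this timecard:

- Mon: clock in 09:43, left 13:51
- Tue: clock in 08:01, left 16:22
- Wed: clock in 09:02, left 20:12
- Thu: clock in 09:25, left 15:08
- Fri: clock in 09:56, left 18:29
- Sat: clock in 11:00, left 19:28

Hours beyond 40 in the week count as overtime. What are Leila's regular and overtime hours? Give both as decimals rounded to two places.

Regular 40.00 hours, overtime 6.38 hours

Mon: 09:43–13:51 = 4 h 8 min
Tue: 08:01–16:22 = 8 h 21 min
Wed: 09:02–20:12 = 11 h 10 min
Thu: 09:25–15:08 = 5 h 43 min
Fri: 09:56–18:29 = 8 h 33 min
Sat: 11:00–19:28 = 8 h 28 min
Total worked: 46 h 23 min = 46.38 h.
Threshold 40 h → overtime 6 h 23 min, regular 40 h 0 min.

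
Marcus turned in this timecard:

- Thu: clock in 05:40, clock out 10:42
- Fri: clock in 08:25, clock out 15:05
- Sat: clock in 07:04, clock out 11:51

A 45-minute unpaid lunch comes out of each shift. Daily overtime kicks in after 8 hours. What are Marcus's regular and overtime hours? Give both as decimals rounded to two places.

Regular 14.23 hours, overtime 0.00 hours

Thu: 05:40–10:42 = 5 h 2 min; less 45 min break → 4 h 17 min
Fri: 08:25–15:05 = 6 h 40 min; less 45 min break → 5 h 55 min
Sat: 07:04–11:51 = 4 h 47 min; less 45 min break → 4 h 2 min
Thu reg 4 h 17 min / OT 0 h 0 min; Fri reg 5 h 55 min / OT 0 h 0 min; Sat reg 4 h 2 min / OT 0 h 0 min.
Totals: regular 14 h 14 min, overtime 0 h 0 min.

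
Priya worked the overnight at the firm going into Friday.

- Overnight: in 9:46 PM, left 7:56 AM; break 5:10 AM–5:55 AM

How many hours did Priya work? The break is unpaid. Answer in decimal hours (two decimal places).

Overnight: 9:46 PM → midnight = 2 h 14 min; midnight → 7:56 AM = 7 h 56 min; span 10 h 10 min; less 45 min break → 9 h 25 min

9.42 hours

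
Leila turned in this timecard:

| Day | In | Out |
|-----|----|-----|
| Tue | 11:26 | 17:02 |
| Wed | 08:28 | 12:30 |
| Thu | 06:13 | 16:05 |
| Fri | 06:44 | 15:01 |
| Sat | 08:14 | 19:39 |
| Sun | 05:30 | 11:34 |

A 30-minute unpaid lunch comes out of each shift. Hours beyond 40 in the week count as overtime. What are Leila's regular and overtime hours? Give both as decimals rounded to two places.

Regular 40.00 hours, overtime 2.27 hours

Tue: 11:26–17:02 = 5 h 36 min; less 30 min break → 5 h 6 min
Wed: 08:28–12:30 = 4 h 2 min; less 30 min break → 3 h 32 min
Thu: 06:13–16:05 = 9 h 52 min; less 30 min break → 9 h 22 min
Fri: 06:44–15:01 = 8 h 17 min; less 30 min break → 7 h 47 min
Sat: 08:14–19:39 = 11 h 25 min; less 30 min break → 10 h 55 min
Sun: 05:30–11:34 = 6 h 4 min; less 30 min break → 5 h 34 min
Total worked: 42 h 16 min = 42.27 h.
Threshold 40 h → overtime 2 h 16 min, regular 40 h 0 min.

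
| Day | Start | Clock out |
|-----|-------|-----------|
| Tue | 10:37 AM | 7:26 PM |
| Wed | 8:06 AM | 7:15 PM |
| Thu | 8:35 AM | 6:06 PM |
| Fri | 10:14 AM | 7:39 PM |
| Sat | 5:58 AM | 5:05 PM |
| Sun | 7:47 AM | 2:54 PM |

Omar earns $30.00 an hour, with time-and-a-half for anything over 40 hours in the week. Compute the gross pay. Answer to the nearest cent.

$1971.00

Tue: 10:37 AM–7:26 PM = 8 h 49 min
Wed: 8:06 AM–7:15 PM = 11 h 9 min
Thu: 8:35 AM–6:06 PM = 9 h 31 min
Fri: 10:14 AM–7:39 PM = 9 h 25 min
Sat: 5:58 AM–5:05 PM = 11 h 7 min
Sun: 7:47 AM–2:54 PM = 7 h 7 min
Total worked: 57 h 8 min = 3428 min.
Regular 40 h 0 min = 2400 min at $30.00/h; overtime 17 h 8 min = 1028 min at $45.00/h.
Pay = (2400 × $30.00 + 1028 × $45.00) ÷ 60 = $1971.00.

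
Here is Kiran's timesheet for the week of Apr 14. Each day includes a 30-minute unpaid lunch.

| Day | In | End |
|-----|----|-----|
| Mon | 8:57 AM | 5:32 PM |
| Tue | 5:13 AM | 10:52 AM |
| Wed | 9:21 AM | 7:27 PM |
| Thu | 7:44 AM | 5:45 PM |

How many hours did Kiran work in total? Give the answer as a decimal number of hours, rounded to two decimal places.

Mon: 8:57 AM–5:32 PM = 8 h 35 min; less 30 min break → 8 h 5 min
Tue: 5:13 AM–10:52 AM = 5 h 39 min; less 30 min break → 5 h 9 min
Wed: 9:21 AM–7:27 PM = 10 h 6 min; less 30 min break → 9 h 36 min
Thu: 7:44 AM–5:45 PM = 10 h 1 min; less 30 min break → 9 h 31 min
Total: 8 h 5 min + 5 h 9 min + 9 h 36 min + 9 h 31 min = 32 h 21 min.

32.35 hours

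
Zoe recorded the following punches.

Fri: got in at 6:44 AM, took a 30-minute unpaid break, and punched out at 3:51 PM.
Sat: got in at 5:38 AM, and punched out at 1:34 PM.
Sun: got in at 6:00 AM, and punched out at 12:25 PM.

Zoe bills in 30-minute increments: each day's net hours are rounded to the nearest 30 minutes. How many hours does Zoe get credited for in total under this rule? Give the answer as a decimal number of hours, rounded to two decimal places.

Fri: 6:44 AM–3:51 PM = 9 h 7 min − 30 min = 8 h 37 min → rounds to 8 h 30 min
Sat: 5:38 AM–1:34 PM = 7 h 56 min → rounds to 8 h 0 min
Sun: 6:00 AM–12:25 PM = 6 h 25 min → rounds to 6 h 30 min
Total credited: 23 h 0 min.

23.00 hours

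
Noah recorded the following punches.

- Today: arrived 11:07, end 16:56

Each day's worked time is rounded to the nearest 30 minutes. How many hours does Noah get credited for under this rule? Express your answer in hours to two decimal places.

Today: 11:07–16:56 = 5 h 49 min → rounds to 6 h 0 min

6.00 hours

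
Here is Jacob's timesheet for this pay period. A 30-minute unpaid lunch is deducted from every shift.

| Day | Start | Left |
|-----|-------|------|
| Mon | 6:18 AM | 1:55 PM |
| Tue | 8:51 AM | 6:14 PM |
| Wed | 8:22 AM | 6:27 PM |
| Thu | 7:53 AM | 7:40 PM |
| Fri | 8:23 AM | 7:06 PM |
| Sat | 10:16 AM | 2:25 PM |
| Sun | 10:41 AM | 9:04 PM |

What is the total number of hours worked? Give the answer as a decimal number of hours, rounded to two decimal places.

Mon: 6:18 AM–1:55 PM = 7 h 37 min; less 30 min break → 7 h 7 min
Tue: 8:51 AM–6:14 PM = 9 h 23 min; less 30 min break → 8 h 53 min
Wed: 8:22 AM–6:27 PM = 10 h 5 min; less 30 min break → 9 h 35 min
Thu: 7:53 AM–7:40 PM = 11 h 47 min; less 30 min break → 11 h 17 min
Fri: 8:23 AM–7:06 PM = 10 h 43 min; less 30 min break → 10 h 13 min
Sat: 10:16 AM–2:25 PM = 4 h 9 min; less 30 min break → 3 h 39 min
Sun: 10:41 AM–9:04 PM = 10 h 23 min; less 30 min break → 9 h 53 min
Total: 7 h 7 min + 8 h 53 min + 9 h 35 min + 11 h 17 min + 10 h 13 min + 3 h 39 min + 9 h 53 min = 60 h 37 min.

60.62 hours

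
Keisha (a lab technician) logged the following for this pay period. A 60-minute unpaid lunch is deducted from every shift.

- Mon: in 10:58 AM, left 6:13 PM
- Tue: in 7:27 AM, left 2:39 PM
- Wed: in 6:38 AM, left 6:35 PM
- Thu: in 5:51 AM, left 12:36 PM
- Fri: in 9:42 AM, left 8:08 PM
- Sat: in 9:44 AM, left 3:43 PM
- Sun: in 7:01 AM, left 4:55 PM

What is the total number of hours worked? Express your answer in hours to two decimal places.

52.47 hours

Mon: 10:58 AM–6:13 PM = 7 h 15 min; less 60 min break → 6 h 15 min
Tue: 7:27 AM–2:39 PM = 7 h 12 min; less 60 min break → 6 h 12 min
Wed: 6:38 AM–6:35 PM = 11 h 57 min; less 60 min break → 10 h 57 min
Thu: 5:51 AM–12:36 PM = 6 h 45 min; less 60 min break → 5 h 45 min
Fri: 9:42 AM–8:08 PM = 10 h 26 min; less 60 min break → 9 h 26 min
Sat: 9:44 AM–3:43 PM = 5 h 59 min; less 60 min break → 4 h 59 min
Sun: 7:01 AM–4:55 PM = 9 h 54 min; less 60 min break → 8 h 54 min
Total: 6 h 15 min + 6 h 12 min + 10 h 57 min + 5 h 45 min + 9 h 26 min + 4 h 59 min + 8 h 54 min = 52 h 28 min.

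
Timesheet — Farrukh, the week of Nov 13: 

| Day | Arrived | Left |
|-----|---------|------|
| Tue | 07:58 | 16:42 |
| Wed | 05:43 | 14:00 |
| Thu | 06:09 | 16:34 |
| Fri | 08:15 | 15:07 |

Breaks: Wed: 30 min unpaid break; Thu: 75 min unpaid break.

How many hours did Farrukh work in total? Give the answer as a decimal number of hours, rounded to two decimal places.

Tue: 07:58–16:42 = 8 h 44 min
Wed: 05:43–14:00 = 8 h 17 min; less 30 min break → 7 h 47 min
Thu: 06:09–16:34 = 10 h 25 min; less 75 min break → 9 h 10 min
Fri: 08:15–15:07 = 6 h 52 min
Total: 8 h 44 min + 7 h 47 min + 9 h 10 min + 6 h 52 min = 32 h 33 min.

32.55 hours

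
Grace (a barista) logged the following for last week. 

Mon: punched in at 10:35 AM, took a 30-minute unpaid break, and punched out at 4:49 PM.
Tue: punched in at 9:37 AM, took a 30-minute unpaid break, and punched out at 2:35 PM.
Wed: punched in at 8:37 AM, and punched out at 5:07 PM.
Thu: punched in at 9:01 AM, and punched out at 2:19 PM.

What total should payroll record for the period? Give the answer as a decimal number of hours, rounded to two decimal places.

24.00 hours

Mon: 10:35 AM–4:49 PM = 6 h 14 min; less 30 min break → 5 h 44 min
Tue: 9:37 AM–2:35 PM = 4 h 58 min; less 30 min break → 4 h 28 min
Wed: 8:37 AM–5:07 PM = 8 h 30 min
Thu: 9:01 AM–2:19 PM = 5 h 18 min
Total: 5 h 44 min + 4 h 28 min + 8 h 30 min + 5 h 18 min = 24 h 0 min.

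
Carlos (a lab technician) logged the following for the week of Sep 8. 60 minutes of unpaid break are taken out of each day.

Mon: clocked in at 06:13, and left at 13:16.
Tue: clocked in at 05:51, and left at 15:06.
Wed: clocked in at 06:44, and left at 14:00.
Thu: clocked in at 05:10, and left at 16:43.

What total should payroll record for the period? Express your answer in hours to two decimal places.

Mon: 06:13–13:16 = 7 h 3 min; less 60 min break → 6 h 3 min
Tue: 05:51–15:06 = 9 h 15 min; less 60 min break → 8 h 15 min
Wed: 06:44–14:00 = 7 h 16 min; less 60 min break → 6 h 16 min
Thu: 05:10–16:43 = 11 h 33 min; less 60 min break → 10 h 33 min
Total: 6 h 3 min + 8 h 15 min + 6 h 16 min + 10 h 33 min = 31 h 7 min.

31.12 hours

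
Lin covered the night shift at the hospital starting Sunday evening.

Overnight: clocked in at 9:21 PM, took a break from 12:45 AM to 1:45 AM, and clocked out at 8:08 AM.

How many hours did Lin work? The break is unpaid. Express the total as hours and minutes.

9 h 47 min

Overnight: 9:21 PM → midnight = 2 h 39 min; midnight → 8:08 AM = 8 h 8 min; span 10 h 47 min; less 60 min break → 9 h 47 min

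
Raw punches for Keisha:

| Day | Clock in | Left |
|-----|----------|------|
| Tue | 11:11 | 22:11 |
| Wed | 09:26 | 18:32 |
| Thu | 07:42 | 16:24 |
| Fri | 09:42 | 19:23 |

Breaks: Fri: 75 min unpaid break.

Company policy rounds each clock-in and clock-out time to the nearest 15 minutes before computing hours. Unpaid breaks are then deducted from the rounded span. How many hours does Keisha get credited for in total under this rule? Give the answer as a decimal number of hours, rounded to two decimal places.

37.25 hours

Tue: in 11:11→11:15, out 22:11→22:15; 11 h 0 min
Wed: in 09:26→09:30, out 18:32→18:30; 9 h 0 min
Thu: in 07:42→07:45, out 16:24→16:30; 8 h 45 min
Fri: in 09:42→09:45, out 19:23→19:30; 9 h 45 min − 75 min = 8 h 30 min
Total credited: 37 h 15 min.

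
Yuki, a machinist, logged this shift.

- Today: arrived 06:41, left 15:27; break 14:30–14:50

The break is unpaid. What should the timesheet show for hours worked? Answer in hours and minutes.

8 h 26 min

Today: 06:41–15:27 = 8 h 46 min; less 20 min break → 8 h 26 min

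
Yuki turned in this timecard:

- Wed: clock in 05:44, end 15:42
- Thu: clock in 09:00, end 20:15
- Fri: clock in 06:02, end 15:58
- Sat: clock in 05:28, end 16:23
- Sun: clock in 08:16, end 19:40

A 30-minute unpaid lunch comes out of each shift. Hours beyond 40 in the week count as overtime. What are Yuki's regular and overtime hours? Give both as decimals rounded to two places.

Regular 40.00 hours, overtime 10.97 hours

Wed: 05:44–15:42 = 9 h 58 min; less 30 min break → 9 h 28 min
Thu: 09:00–20:15 = 11 h 15 min; less 30 min break → 10 h 45 min
Fri: 06:02–15:58 = 9 h 56 min; less 30 min break → 9 h 26 min
Sat: 05:28–16:23 = 10 h 55 min; less 30 min break → 10 h 25 min
Sun: 08:16–19:40 = 11 h 24 min; less 30 min break → 10 h 54 min
Total worked: 50 h 58 min = 50.97 h.
Threshold 40 h → overtime 10 h 58 min, regular 40 h 0 min.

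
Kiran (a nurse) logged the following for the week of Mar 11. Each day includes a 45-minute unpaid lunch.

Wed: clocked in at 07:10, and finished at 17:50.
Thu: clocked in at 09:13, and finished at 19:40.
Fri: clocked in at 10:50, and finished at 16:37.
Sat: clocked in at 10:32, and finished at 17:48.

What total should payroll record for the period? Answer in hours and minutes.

31 h 10 min

Wed: 07:10–17:50 = 10 h 40 min; less 45 min break → 9 h 55 min
Thu: 09:13–19:40 = 10 h 27 min; less 45 min break → 9 h 42 min
Fri: 10:50–16:37 = 5 h 47 min; less 45 min break → 5 h 2 min
Sat: 10:32–17:48 = 7 h 16 min; less 45 min break → 6 h 31 min
Total: 9 h 55 min + 9 h 42 min + 5 h 2 min + 6 h 31 min = 31 h 10 min.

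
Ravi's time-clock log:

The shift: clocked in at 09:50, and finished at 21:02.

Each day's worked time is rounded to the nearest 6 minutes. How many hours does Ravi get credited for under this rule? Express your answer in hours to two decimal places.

The shift: 09:50–21:02 = 11 h 12 min → rounds to 11 h 12 min

11.20 hours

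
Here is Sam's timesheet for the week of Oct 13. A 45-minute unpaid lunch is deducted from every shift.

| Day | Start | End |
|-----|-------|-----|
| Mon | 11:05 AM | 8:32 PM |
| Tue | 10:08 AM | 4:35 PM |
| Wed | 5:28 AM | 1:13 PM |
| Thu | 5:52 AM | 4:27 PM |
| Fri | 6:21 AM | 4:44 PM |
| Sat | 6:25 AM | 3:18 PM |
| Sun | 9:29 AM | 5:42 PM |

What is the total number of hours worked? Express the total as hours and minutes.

56 h 28 min

Mon: 11:05 AM–8:32 PM = 9 h 27 min; less 45 min break → 8 h 42 min
Tue: 10:08 AM–4:35 PM = 6 h 27 min; less 45 min break → 5 h 42 min
Wed: 5:28 AM–1:13 PM = 7 h 45 min; less 45 min break → 7 h 0 min
Thu: 5:52 AM–4:27 PM = 10 h 35 min; less 45 min break → 9 h 50 min
Fri: 6:21 AM–4:44 PM = 10 h 23 min; less 45 min break → 9 h 38 min
Sat: 6:25 AM–3:18 PM = 8 h 53 min; less 45 min break → 8 h 8 min
Sun: 9:29 AM–5:42 PM = 8 h 13 min; less 45 min break → 7 h 28 min
Total: 8 h 42 min + 5 h 42 min + 7 h 0 min + 9 h 50 min + 9 h 38 min + 8 h 8 min + 7 h 28 min = 56 h 28 min.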